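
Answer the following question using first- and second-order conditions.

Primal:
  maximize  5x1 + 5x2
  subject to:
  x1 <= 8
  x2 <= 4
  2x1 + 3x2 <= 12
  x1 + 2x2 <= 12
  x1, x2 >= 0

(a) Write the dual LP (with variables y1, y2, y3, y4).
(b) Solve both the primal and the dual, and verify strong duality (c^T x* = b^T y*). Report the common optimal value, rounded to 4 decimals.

The standard primal-dual pair for 'max c^T x s.t. A x <= b, x >= 0' is:
  Dual:  min b^T y  s.t.  A^T y >= c,  y >= 0.

So the dual LP is:
  minimize  8y1 + 4y2 + 12y3 + 12y4
  subject to:
    y1 + 2y3 + y4 >= 5
    y2 + 3y3 + 2y4 >= 5
    y1, y2, y3, y4 >= 0

Solving the primal: x* = (6, 0).
  primal value c^T x* = 30.
Solving the dual: y* = (0, 0, 2.5, 0).
  dual value b^T y* = 30.
Strong duality: c^T x* = b^T y*. Confirmed.

30


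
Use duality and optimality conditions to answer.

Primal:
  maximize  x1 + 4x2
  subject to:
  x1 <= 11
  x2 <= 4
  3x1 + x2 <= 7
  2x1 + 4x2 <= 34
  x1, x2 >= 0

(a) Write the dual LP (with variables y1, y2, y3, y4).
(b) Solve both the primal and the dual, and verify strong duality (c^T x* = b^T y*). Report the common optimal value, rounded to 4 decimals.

The standard primal-dual pair for 'max c^T x s.t. A x <= b, x >= 0' is:
  Dual:  min b^T y  s.t.  A^T y >= c,  y >= 0.

So the dual LP is:
  minimize  11y1 + 4y2 + 7y3 + 34y4
  subject to:
    y1 + 3y3 + 2y4 >= 1
    y2 + y3 + 4y4 >= 4
    y1, y2, y3, y4 >= 0

Solving the primal: x* = (1, 4).
  primal value c^T x* = 17.
Solving the dual: y* = (0, 3.6667, 0.3333, 0).
  dual value b^T y* = 17.
Strong duality: c^T x* = b^T y*. Confirmed.

17


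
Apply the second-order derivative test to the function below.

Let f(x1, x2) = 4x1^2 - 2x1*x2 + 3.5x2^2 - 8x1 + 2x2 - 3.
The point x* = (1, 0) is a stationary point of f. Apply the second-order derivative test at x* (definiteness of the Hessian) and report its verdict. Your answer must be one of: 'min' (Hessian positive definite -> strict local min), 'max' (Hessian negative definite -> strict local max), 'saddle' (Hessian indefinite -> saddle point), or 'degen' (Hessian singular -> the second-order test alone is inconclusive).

Compute the Hessian H = grad^2 f:
  H = [[8, -2], [-2, 7]]
Verify stationarity: grad f(x*) = H x* + g = (0, 0).
Eigenvalues of H: 5.4384, 9.5616.
Both eigenvalues > 0, so H is positive definite -> x* is a strict local min.

min


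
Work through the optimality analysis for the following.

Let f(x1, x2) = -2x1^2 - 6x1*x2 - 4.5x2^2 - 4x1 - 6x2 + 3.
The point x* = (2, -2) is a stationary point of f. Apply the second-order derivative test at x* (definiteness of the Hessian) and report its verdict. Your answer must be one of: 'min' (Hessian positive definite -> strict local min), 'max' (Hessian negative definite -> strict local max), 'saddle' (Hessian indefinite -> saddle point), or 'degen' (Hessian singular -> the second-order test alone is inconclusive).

Compute the Hessian H = grad^2 f:
  H = [[-4, -6], [-6, -9]]
Verify stationarity: grad f(x*) = H x* + g = (0, 0).
Eigenvalues of H: -13, 0.
H has a zero eigenvalue (singular; negative semidefinite but not definite), so H is neither positive definite, negative definite, nor indefinite. The second-order test alone is inconclusive -> degen.
(Indeed, f is constant along the null direction of H through x*, so x* is not a strict local extremum.)

degen


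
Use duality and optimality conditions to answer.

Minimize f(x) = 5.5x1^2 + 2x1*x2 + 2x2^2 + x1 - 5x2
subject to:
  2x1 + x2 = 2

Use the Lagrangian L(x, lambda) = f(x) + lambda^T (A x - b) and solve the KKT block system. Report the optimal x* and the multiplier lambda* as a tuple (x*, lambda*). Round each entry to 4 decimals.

Form the Lagrangian:
  L(x, lambda) = (1/2) x^T Q x + c^T x + lambda^T (A x - b)
Stationarity (grad_x L = 0): Q x + c + A^T lambda = 0.
Primal feasibility: A x = b.

This gives the KKT block system:
  [ Q   A^T ] [ x     ]   [-c ]
  [ A    0  ] [ lambda ] = [ b ]

Solving the linear system:
  x*      = (0.0526, 1.8947)
  lambda* = (-2.6842)
  f(x*)   = -2.0263

x* = (0.0526, 1.8947), lambda* = (-2.6842)


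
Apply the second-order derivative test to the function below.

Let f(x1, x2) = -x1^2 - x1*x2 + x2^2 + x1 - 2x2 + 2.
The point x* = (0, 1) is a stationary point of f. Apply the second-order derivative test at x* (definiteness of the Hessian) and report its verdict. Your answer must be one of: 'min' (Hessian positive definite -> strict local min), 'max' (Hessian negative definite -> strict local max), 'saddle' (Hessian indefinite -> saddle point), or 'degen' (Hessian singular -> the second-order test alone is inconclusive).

Compute the Hessian H = grad^2 f:
  H = [[-2, -1], [-1, 2]]
Verify stationarity: grad f(x*) = H x* + g = (0, 0).
Eigenvalues of H: -2.2361, 2.2361.
Eigenvalues have mixed signs, so H is indefinite -> x* is a saddle point.

saddle


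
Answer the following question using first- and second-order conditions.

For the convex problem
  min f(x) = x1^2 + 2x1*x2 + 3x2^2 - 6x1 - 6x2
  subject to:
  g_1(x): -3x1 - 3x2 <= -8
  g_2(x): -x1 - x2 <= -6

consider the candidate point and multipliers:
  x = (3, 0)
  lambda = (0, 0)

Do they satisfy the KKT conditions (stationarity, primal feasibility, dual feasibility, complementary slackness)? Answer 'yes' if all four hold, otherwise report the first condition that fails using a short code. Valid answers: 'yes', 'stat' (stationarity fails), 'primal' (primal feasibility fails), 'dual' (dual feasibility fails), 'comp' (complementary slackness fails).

Gradient of f: grad f(x) = Q x + c = (0, 0)
Constraint values g_i(x) = a_i^T x - b_i:
  g_1((3, 0)) = -1
  g_2((3, 0)) = 3
Stationarity residual: grad f(x) + sum_i lambda_i a_i = (0, 0)
  -> stationarity OK
Primal feasibility (all g_i <= 0): FAILS
Dual feasibility (all lambda_i >= 0): OK
Complementary slackness (lambda_i * g_i(x) = 0 for all i): OK

Verdict: the first failing condition is primal_feasibility -> primal.

primal


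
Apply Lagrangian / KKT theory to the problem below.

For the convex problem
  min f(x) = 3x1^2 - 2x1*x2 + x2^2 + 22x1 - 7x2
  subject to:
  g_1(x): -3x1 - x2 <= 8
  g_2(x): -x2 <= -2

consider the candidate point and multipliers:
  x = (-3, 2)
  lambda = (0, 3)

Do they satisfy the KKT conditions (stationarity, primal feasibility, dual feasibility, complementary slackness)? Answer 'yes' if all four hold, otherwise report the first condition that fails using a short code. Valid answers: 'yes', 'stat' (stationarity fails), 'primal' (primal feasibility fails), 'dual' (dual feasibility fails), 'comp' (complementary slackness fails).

Gradient of f: grad f(x) = Q x + c = (0, 3)
Constraint values g_i(x) = a_i^T x - b_i:
  g_1((-3, 2)) = -1
  g_2((-3, 2)) = 0
Stationarity residual: grad f(x) + sum_i lambda_i a_i = (0, 0)
  -> stationarity OK
Primal feasibility (all g_i <= 0): OK
Dual feasibility (all lambda_i >= 0): OK
Complementary slackness (lambda_i * g_i(x) = 0 for all i): OK

Verdict: yes, KKT holds.

yes


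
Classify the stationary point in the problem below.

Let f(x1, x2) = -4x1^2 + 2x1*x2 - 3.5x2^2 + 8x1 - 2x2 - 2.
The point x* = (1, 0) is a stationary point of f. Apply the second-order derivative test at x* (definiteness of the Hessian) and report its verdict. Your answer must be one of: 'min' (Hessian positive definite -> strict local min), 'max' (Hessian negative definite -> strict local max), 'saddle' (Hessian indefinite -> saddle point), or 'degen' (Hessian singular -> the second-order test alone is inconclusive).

Compute the Hessian H = grad^2 f:
  H = [[-8, 2], [2, -7]]
Verify stationarity: grad f(x*) = H x* + g = (0, 0).
Eigenvalues of H: -9.5616, -5.4384.
Both eigenvalues < 0, so H is negative definite -> x* is a strict local max.

max


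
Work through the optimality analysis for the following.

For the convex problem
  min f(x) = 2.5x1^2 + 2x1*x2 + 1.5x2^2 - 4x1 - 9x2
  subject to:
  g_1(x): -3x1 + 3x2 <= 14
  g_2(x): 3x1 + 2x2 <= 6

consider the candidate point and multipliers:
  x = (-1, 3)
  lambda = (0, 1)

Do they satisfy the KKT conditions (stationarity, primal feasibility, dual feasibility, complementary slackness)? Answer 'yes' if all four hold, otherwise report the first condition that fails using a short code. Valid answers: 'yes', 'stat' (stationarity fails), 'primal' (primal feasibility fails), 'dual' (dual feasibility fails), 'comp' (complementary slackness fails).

Gradient of f: grad f(x) = Q x + c = (-3, -2)
Constraint values g_i(x) = a_i^T x - b_i:
  g_1((-1, 3)) = -2
  g_2((-1, 3)) = -3
Stationarity residual: grad f(x) + sum_i lambda_i a_i = (0, 0)
  -> stationarity OK
Primal feasibility (all g_i <= 0): OK
Dual feasibility (all lambda_i >= 0): OK
Complementary slackness (lambda_i * g_i(x) = 0 for all i): FAILS

Verdict: the first failing condition is complementary_slackness -> comp.

comp


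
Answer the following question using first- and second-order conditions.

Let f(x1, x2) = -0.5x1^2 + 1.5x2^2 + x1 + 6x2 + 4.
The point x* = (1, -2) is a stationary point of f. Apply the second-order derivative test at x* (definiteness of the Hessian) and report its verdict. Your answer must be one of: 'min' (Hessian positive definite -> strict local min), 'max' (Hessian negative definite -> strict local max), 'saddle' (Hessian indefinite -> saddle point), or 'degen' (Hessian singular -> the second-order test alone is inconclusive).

Compute the Hessian H = grad^2 f:
  H = [[-1, 0], [0, 3]]
Verify stationarity: grad f(x*) = H x* + g = (0, 0).
Eigenvalues of H: -1, 3.
Eigenvalues have mixed signs, so H is indefinite -> x* is a saddle point.

saddle


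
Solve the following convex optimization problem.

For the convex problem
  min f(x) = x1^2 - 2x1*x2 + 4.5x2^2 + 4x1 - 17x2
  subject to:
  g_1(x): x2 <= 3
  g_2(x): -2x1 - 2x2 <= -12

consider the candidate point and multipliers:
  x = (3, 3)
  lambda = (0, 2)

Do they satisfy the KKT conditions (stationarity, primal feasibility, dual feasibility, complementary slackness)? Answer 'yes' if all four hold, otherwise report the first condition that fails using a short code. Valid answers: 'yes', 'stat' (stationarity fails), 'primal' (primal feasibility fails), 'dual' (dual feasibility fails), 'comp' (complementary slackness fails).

Gradient of f: grad f(x) = Q x + c = (4, 4)
Constraint values g_i(x) = a_i^T x - b_i:
  g_1((3, 3)) = 0
  g_2((3, 3)) = 0
Stationarity residual: grad f(x) + sum_i lambda_i a_i = (0, 0)
  -> stationarity OK
Primal feasibility (all g_i <= 0): OK
Dual feasibility (all lambda_i >= 0): OK
Complementary slackness (lambda_i * g_i(x) = 0 for all i): OK

Verdict: yes, KKT holds.

yes


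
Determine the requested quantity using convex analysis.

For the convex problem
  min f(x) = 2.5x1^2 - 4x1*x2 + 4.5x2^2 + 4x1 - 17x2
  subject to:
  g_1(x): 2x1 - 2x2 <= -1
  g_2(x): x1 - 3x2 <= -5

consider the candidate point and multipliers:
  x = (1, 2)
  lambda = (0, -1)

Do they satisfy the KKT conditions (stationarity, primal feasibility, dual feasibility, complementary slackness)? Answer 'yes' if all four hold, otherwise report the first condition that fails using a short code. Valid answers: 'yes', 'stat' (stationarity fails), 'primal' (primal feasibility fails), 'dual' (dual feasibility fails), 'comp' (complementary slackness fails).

Gradient of f: grad f(x) = Q x + c = (1, -3)
Constraint values g_i(x) = a_i^T x - b_i:
  g_1((1, 2)) = -1
  g_2((1, 2)) = 0
Stationarity residual: grad f(x) + sum_i lambda_i a_i = (0, 0)
  -> stationarity OK
Primal feasibility (all g_i <= 0): OK
Dual feasibility (all lambda_i >= 0): FAILS
Complementary slackness (lambda_i * g_i(x) = 0 for all i): OK

Verdict: the first failing condition is dual_feasibility -> dual.

dual


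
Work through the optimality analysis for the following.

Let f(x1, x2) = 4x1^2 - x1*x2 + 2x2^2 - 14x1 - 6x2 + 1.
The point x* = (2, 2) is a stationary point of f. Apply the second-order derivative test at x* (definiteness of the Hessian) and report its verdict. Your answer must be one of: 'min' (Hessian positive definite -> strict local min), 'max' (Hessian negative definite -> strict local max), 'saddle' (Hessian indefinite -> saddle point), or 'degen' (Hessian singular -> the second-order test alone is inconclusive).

Compute the Hessian H = grad^2 f:
  H = [[8, -1], [-1, 4]]
Verify stationarity: grad f(x*) = H x* + g = (0, 0).
Eigenvalues of H: 3.7639, 8.2361.
Both eigenvalues > 0, so H is positive definite -> x* is a strict local min.

min


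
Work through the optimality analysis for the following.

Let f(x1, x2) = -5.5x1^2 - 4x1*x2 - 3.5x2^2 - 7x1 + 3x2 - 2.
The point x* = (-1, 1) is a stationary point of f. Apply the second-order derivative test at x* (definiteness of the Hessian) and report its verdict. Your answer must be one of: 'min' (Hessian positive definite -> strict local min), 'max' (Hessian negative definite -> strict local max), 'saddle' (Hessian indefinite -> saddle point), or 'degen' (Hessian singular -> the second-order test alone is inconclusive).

Compute the Hessian H = grad^2 f:
  H = [[-11, -4], [-4, -7]]
Verify stationarity: grad f(x*) = H x* + g = (0, 0).
Eigenvalues of H: -13.4721, -4.5279.
Both eigenvalues < 0, so H is negative definite -> x* is a strict local max.

max


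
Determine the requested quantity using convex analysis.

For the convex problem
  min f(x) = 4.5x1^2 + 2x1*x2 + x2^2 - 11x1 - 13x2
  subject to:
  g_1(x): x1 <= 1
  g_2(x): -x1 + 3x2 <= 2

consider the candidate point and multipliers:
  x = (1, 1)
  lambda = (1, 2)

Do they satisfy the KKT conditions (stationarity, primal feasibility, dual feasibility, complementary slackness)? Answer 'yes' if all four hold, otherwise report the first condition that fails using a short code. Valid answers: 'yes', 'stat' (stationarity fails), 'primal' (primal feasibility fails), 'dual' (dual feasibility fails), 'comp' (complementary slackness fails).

Gradient of f: grad f(x) = Q x + c = (0, -9)
Constraint values g_i(x) = a_i^T x - b_i:
  g_1((1, 1)) = 0
  g_2((1, 1)) = 0
Stationarity residual: grad f(x) + sum_i lambda_i a_i = (-1, -3)
  -> stationarity FAILS
Primal feasibility (all g_i <= 0): OK
Dual feasibility (all lambda_i >= 0): OK
Complementary slackness (lambda_i * g_i(x) = 0 for all i): OK

Verdict: the first failing condition is stationarity -> stat.

stat


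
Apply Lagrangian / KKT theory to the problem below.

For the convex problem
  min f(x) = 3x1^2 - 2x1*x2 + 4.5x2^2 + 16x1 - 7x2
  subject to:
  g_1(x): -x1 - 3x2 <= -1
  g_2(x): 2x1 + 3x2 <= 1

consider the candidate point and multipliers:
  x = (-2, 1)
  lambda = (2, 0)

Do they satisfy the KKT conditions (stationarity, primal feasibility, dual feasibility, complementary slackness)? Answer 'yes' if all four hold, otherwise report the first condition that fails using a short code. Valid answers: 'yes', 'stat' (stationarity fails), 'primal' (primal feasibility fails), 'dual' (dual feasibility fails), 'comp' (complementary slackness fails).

Gradient of f: grad f(x) = Q x + c = (2, 6)
Constraint values g_i(x) = a_i^T x - b_i:
  g_1((-2, 1)) = 0
  g_2((-2, 1)) = -2
Stationarity residual: grad f(x) + sum_i lambda_i a_i = (0, 0)
  -> stationarity OK
Primal feasibility (all g_i <= 0): OK
Dual feasibility (all lambda_i >= 0): OK
Complementary slackness (lambda_i * g_i(x) = 0 for all i): OK

Verdict: yes, KKT holds.

yes


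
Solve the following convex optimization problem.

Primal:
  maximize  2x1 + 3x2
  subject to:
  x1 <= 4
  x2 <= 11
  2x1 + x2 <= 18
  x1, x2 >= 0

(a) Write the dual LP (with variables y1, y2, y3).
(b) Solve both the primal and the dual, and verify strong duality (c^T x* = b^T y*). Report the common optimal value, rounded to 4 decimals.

The standard primal-dual pair for 'max c^T x s.t. A x <= b, x >= 0' is:
  Dual:  min b^T y  s.t.  A^T y >= c,  y >= 0.

So the dual LP is:
  minimize  4y1 + 11y2 + 18y3
  subject to:
    y1 + 2y3 >= 2
    y2 + y3 >= 3
    y1, y2, y3 >= 0

Solving the primal: x* = (3.5, 11).
  primal value c^T x* = 40.
Solving the dual: y* = (0, 2, 1).
  dual value b^T y* = 40.
Strong duality: c^T x* = b^T y*. Confirmed.

40


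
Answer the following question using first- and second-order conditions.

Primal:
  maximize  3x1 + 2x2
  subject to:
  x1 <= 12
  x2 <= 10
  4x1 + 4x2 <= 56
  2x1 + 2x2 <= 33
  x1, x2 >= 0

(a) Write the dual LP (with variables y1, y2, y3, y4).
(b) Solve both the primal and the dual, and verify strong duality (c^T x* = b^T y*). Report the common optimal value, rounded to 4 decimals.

The standard primal-dual pair for 'max c^T x s.t. A x <= b, x >= 0' is:
  Dual:  min b^T y  s.t.  A^T y >= c,  y >= 0.

So the dual LP is:
  minimize  12y1 + 10y2 + 56y3 + 33y4
  subject to:
    y1 + 4y3 + 2y4 >= 3
    y2 + 4y3 + 2y4 >= 2
    y1, y2, y3, y4 >= 0

Solving the primal: x* = (12, 2).
  primal value c^T x* = 40.
Solving the dual: y* = (1, 0, 0.5, 0).
  dual value b^T y* = 40.
Strong duality: c^T x* = b^T y*. Confirmed.

40


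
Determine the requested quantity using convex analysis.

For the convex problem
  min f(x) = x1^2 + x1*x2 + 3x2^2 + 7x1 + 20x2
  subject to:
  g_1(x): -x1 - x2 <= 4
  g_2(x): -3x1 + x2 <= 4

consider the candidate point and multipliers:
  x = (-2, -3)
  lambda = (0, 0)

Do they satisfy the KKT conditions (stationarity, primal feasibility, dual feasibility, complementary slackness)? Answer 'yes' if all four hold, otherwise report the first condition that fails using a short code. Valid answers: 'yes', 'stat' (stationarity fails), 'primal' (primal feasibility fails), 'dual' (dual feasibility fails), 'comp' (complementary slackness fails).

Gradient of f: grad f(x) = Q x + c = (0, 0)
Constraint values g_i(x) = a_i^T x - b_i:
  g_1((-2, -3)) = 1
  g_2((-2, -3)) = -1
Stationarity residual: grad f(x) + sum_i lambda_i a_i = (0, 0)
  -> stationarity OK
Primal feasibility (all g_i <= 0): FAILS
Dual feasibility (all lambda_i >= 0): OK
Complementary slackness (lambda_i * g_i(x) = 0 for all i): OK

Verdict: the first failing condition is primal_feasibility -> primal.

primal


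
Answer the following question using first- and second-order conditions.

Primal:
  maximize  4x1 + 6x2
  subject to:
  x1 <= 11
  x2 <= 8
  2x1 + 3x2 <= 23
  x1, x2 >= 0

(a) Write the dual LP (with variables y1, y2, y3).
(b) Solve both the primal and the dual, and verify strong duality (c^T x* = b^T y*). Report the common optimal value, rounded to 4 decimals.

The standard primal-dual pair for 'max c^T x s.t. A x <= b, x >= 0' is:
  Dual:  min b^T y  s.t.  A^T y >= c,  y >= 0.

So the dual LP is:
  minimize  11y1 + 8y2 + 23y3
  subject to:
    y1 + 2y3 >= 4
    y2 + 3y3 >= 6
    y1, y2, y3 >= 0

Solving the primal: x* = (0, 7.6667).
  primal value c^T x* = 46.
Solving the dual: y* = (0, 0, 2).
  dual value b^T y* = 46.
Strong duality: c^T x* = b^T y*. Confirmed.

46


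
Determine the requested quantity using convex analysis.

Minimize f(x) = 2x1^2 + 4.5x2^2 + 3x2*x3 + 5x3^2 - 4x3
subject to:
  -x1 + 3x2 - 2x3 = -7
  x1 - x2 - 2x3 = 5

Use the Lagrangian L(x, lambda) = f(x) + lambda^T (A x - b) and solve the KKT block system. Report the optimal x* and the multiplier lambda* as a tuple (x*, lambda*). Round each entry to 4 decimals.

Form the Lagrangian:
  L(x, lambda) = (1/2) x^T Q x + c^T x + lambda^T (A x - b)
Stationarity (grad_x L = 0): Q x + c + A^T lambda = 0.
Primal feasibility: A x = b.

This gives the KKT block system:
  [ Q   A^T ] [ x     ]   [-c ]
  [ A    0  ] [ lambda ] = [ b ]

Solving the linear system:
  x*      = (2.7213, -1.6393, -0.3197)
  lambda* = (2.4139, -8.4713)
  f(x*)   = 30.2664

x* = (2.7213, -1.6393, -0.3197), lambda* = (2.4139, -8.4713)


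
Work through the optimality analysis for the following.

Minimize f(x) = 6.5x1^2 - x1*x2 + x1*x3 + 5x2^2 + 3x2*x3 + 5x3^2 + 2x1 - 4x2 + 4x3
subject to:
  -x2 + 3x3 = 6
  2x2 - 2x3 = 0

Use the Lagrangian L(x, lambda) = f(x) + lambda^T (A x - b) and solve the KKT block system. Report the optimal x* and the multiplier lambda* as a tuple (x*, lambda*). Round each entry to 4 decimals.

Form the Lagrangian:
  L(x, lambda) = (1/2) x^T Q x + c^T x + lambda^T (A x - b)
Stationarity (grad_x L = 0): Q x + c + A^T lambda = 0.
Primal feasibility: A x = b.

This gives the KKT block system:
  [ Q   A^T ] [ x     ]   [-c ]
  [ A    0  ] [ lambda ] = [ b ]

Solving the linear system:
  x*      = (-0.1538, 3, 3)
  lambda* = (-39, -37.0769)
  f(x*)   = 116.8462

x* = (-0.1538, 3, 3), lambda* = (-39, -37.0769)


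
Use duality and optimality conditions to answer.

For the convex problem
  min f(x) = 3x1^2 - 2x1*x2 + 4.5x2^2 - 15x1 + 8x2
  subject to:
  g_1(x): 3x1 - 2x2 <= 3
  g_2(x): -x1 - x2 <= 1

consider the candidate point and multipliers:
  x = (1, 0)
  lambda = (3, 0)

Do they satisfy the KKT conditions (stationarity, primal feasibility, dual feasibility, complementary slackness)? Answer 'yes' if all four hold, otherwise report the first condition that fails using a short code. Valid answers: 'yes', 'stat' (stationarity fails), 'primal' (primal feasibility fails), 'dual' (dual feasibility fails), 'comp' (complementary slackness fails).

Gradient of f: grad f(x) = Q x + c = (-9, 6)
Constraint values g_i(x) = a_i^T x - b_i:
  g_1((1, 0)) = 0
  g_2((1, 0)) = -2
Stationarity residual: grad f(x) + sum_i lambda_i a_i = (0, 0)
  -> stationarity OK
Primal feasibility (all g_i <= 0): OK
Dual feasibility (all lambda_i >= 0): OK
Complementary slackness (lambda_i * g_i(x) = 0 for all i): OK

Verdict: yes, KKT holds.

yes


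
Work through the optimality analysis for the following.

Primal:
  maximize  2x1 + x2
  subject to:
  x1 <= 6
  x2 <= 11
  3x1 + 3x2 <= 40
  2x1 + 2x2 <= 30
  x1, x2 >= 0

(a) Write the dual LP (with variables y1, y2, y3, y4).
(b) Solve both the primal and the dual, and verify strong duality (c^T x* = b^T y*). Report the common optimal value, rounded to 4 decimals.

The standard primal-dual pair for 'max c^T x s.t. A x <= b, x >= 0' is:
  Dual:  min b^T y  s.t.  A^T y >= c,  y >= 0.

So the dual LP is:
  minimize  6y1 + 11y2 + 40y3 + 30y4
  subject to:
    y1 + 3y3 + 2y4 >= 2
    y2 + 3y3 + 2y4 >= 1
    y1, y2, y3, y4 >= 0

Solving the primal: x* = (6, 7.3333).
  primal value c^T x* = 19.3333.
Solving the dual: y* = (1, 0, 0.3333, 0).
  dual value b^T y* = 19.3333.
Strong duality: c^T x* = b^T y*. Confirmed.

19.3333


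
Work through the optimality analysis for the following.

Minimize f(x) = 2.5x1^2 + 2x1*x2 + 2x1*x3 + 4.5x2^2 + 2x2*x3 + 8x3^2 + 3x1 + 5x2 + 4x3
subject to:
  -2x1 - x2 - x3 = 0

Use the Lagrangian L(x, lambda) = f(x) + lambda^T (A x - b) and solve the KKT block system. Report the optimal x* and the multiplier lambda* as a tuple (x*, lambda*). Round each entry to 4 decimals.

Form the Lagrangian:
  L(x, lambda) = (1/2) x^T Q x + c^T x + lambda^T (A x - b)
Stationarity (grad_x L = 0): Q x + c + A^T lambda = 0.
Primal feasibility: A x = b.

This gives the KKT block system:
  [ Q   A^T ] [ x     ]   [-c ]
  [ A    0  ] [ lambda ] = [ b ]

Solving the linear system:
  x*      = (0.2676, -0.4044, -0.1308)
  lambda* = (1.6338)
  f(x*)   = -0.8712

x* = (0.2676, -0.4044, -0.1308), lambda* = (1.6338)


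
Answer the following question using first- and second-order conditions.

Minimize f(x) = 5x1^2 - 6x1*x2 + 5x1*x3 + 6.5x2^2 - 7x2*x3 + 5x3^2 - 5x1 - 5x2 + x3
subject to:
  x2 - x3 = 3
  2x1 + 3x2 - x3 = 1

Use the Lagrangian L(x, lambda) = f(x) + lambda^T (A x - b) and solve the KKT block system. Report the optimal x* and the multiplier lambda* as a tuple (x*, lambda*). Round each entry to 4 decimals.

Form the Lagrangian:
  L(x, lambda) = (1/2) x^T Q x + c^T x + lambda^T (A x - b)
Stationarity (grad_x L = 0): Q x + c + A^T lambda = 0.
Primal feasibility: A x = b.

This gives the KKT block system:
  [ Q   A^T ] [ x     ]   [-c ]
  [ A    0  ] [ lambda ] = [ b ]

Solving the linear system:
  x*      = (-0.1429, -0.8571, -3.8571)
  lambda* = (-42.5714, 10.2857)
  f(x*)   = 59.2857

x* = (-0.1429, -0.8571, -3.8571), lambda* = (-42.5714, 10.2857)


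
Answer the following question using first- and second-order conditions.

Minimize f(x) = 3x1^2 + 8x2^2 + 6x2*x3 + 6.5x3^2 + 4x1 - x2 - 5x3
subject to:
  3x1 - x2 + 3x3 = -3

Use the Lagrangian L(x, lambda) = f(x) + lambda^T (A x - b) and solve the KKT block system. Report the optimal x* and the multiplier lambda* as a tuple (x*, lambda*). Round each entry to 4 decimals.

Form the Lagrangian:
  L(x, lambda) = (1/2) x^T Q x + c^T x + lambda^T (A x - b)
Stationarity (grad_x L = 0): Q x + c + A^T lambda = 0.
Primal feasibility: A x = b.

This gives the KKT block system:
  [ Q   A^T ] [ x     ]   [-c ]
  [ A    0  ] [ lambda ] = [ b ]

Solving the linear system:
  x*      = (-1.1223, 0.0654, 0.1441)
  lambda* = (0.9113)
  f(x*)   = -1.2707

x* = (-1.1223, 0.0654, 0.1441), lambda* = (0.9113)


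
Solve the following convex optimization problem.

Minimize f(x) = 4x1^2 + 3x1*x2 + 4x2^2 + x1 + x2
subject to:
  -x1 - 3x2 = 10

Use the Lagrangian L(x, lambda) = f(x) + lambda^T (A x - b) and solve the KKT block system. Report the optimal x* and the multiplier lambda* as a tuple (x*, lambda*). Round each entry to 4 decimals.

Form the Lagrangian:
  L(x, lambda) = (1/2) x^T Q x + c^T x + lambda^T (A x - b)
Stationarity (grad_x L = 0): Q x + c + A^T lambda = 0.
Primal feasibility: A x = b.

This gives the KKT block system:
  [ Q   A^T ] [ x     ]   [-c ]
  [ A    0  ] [ lambda ] = [ b ]

Solving the linear system:
  x*      = (0.0645, -3.3548)
  lambda* = (-8.5484)
  f(x*)   = 41.0968

x* = (0.0645, -3.3548), lambda* = (-8.5484)


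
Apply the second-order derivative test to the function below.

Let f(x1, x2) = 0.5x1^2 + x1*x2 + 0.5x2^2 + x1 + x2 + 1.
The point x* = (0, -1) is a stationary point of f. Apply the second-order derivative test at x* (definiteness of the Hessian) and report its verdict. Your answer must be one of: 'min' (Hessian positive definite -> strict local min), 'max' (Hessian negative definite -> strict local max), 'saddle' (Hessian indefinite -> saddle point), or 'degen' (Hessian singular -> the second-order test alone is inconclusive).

Compute the Hessian H = grad^2 f:
  H = [[1, 1], [1, 1]]
Verify stationarity: grad f(x*) = H x* + g = (0, 0).
Eigenvalues of H: 0, 2.
H has a zero eigenvalue (singular; positive semidefinite but not definite), so H is neither positive definite, negative definite, nor indefinite. The second-order test alone is inconclusive -> degen.
(Indeed, f is constant along the null direction of H through x*, so x* is not a strict local extremum.)

degen


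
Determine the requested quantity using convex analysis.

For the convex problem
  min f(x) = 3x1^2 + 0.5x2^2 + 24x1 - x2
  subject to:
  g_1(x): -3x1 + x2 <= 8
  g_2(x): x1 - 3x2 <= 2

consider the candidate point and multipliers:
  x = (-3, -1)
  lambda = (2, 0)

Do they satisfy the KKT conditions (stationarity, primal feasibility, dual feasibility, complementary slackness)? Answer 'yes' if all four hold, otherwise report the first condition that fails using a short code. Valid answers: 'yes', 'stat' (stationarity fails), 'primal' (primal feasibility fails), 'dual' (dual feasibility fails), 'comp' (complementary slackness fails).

Gradient of f: grad f(x) = Q x + c = (6, -2)
Constraint values g_i(x) = a_i^T x - b_i:
  g_1((-3, -1)) = 0
  g_2((-3, -1)) = -2
Stationarity residual: grad f(x) + sum_i lambda_i a_i = (0, 0)
  -> stationarity OK
Primal feasibility (all g_i <= 0): OK
Dual feasibility (all lambda_i >= 0): OK
Complementary slackness (lambda_i * g_i(x) = 0 for all i): OK

Verdict: yes, KKT holds.

yes


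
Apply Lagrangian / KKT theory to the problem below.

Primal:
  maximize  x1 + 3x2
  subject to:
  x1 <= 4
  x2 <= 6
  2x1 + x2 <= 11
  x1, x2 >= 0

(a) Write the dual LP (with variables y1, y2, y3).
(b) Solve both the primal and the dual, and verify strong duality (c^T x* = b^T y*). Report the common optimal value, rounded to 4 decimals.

The standard primal-dual pair for 'max c^T x s.t. A x <= b, x >= 0' is:
  Dual:  min b^T y  s.t.  A^T y >= c,  y >= 0.

So the dual LP is:
  minimize  4y1 + 6y2 + 11y3
  subject to:
    y1 + 2y3 >= 1
    y2 + y3 >= 3
    y1, y2, y3 >= 0

Solving the primal: x* = (2.5, 6).
  primal value c^T x* = 20.5.
Solving the dual: y* = (0, 2.5, 0.5).
  dual value b^T y* = 20.5.
Strong duality: c^T x* = b^T y*. Confirmed.

20.5


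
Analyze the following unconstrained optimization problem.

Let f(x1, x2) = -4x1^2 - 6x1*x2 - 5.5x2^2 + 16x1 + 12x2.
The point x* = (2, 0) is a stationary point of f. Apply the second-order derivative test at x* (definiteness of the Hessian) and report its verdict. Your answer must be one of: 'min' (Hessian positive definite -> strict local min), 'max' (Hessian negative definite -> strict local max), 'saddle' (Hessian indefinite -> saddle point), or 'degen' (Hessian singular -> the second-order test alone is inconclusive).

Compute the Hessian H = grad^2 f:
  H = [[-8, -6], [-6, -11]]
Verify stationarity: grad f(x*) = H x* + g = (0, 0).
Eigenvalues of H: -15.6847, -3.3153.
Both eigenvalues < 0, so H is negative definite -> x* is a strict local max.

max


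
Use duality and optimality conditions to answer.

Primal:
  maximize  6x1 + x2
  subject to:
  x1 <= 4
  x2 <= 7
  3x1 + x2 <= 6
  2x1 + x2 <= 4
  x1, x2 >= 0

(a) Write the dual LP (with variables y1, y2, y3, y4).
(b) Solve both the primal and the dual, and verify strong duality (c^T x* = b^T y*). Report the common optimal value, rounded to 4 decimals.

The standard primal-dual pair for 'max c^T x s.t. A x <= b, x >= 0' is:
  Dual:  min b^T y  s.t.  A^T y >= c,  y >= 0.

So the dual LP is:
  minimize  4y1 + 7y2 + 6y3 + 4y4
  subject to:
    y1 + 3y3 + 2y4 >= 6
    y2 + y3 + y4 >= 1
    y1, y2, y3, y4 >= 0

Solving the primal: x* = (2, 0).
  primal value c^T x* = 12.
Solving the dual: y* = (0, 0, 0, 3).
  dual value b^T y* = 12.
Strong duality: c^T x* = b^T y*. Confirmed.

12


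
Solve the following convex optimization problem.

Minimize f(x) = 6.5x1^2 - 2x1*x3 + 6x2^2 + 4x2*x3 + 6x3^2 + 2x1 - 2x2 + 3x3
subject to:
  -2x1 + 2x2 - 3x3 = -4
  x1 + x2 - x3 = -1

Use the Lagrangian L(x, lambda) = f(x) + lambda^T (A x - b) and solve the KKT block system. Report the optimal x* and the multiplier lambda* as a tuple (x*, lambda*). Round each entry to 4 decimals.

Form the Lagrangian:
  L(x, lambda) = (1/2) x^T Q x + c^T x + lambda^T (A x - b)
Stationarity (grad_x L = 0): Q x + c + A^T lambda = 0.
Primal feasibility: A x = b.

This gives the KKT block system:
  [ Q   A^T ] [ x     ]   [-c ]
  [ A    0  ] [ lambda ] = [ b ]

Solving the linear system:
  x*      = (0.3172, -0.5859, 0.7313)
  lambda* = (2.6916, 0.7225)
  f(x*)   = 7.7445

x* = (0.3172, -0.5859, 0.7313), lambda* = (2.6916, 0.7225)


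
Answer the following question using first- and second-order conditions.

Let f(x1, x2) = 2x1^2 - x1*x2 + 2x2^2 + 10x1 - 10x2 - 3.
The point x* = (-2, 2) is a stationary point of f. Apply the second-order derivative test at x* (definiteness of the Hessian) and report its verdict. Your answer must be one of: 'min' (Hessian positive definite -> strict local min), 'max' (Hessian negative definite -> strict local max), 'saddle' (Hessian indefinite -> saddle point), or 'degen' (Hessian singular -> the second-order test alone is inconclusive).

Compute the Hessian H = grad^2 f:
  H = [[4, -1], [-1, 4]]
Verify stationarity: grad f(x*) = H x* + g = (0, 0).
Eigenvalues of H: 3, 5.
Both eigenvalues > 0, so H is positive definite -> x* is a strict local min.

min


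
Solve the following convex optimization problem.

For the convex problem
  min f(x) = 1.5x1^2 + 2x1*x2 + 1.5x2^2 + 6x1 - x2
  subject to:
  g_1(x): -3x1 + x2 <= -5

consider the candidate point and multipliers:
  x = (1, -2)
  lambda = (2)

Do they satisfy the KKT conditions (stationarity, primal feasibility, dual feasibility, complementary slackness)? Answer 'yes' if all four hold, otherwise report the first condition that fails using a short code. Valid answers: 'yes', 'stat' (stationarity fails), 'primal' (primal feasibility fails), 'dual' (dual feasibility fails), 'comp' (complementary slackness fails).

Gradient of f: grad f(x) = Q x + c = (5, -5)
Constraint values g_i(x) = a_i^T x - b_i:
  g_1((1, -2)) = 0
Stationarity residual: grad f(x) + sum_i lambda_i a_i = (-1, -3)
  -> stationarity FAILS
Primal feasibility (all g_i <= 0): OK
Dual feasibility (all lambda_i >= 0): OK
Complementary slackness (lambda_i * g_i(x) = 0 for all i): OK

Verdict: the first failing condition is stationarity -> stat.

stat


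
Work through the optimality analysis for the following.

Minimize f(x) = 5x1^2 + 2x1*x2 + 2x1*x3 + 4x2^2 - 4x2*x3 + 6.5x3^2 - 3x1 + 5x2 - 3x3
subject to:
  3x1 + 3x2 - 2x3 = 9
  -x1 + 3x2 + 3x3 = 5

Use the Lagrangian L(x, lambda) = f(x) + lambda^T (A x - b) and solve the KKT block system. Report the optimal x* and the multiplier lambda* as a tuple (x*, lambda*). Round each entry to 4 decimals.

Form the Lagrangian:
  L(x, lambda) = (1/2) x^T Q x + c^T x + lambda^T (A x - b)
Stationarity (grad_x L = 0): Q x + c + A^T lambda = 0.
Primal feasibility: A x = b.

This gives the KKT block system:
  [ Q   A^T ] [ x     ]   [-c ]
  [ A    0  ] [ lambda ] = [ b ]

Solving the linear system:
  x*      = (1.2844, 1.8673, 0.2275)
  lambda* = (-5.3081, -1.891)
  f(x*)   = 31.0142

x* = (1.2844, 1.8673, 0.2275), lambda* = (-5.3081, -1.891)


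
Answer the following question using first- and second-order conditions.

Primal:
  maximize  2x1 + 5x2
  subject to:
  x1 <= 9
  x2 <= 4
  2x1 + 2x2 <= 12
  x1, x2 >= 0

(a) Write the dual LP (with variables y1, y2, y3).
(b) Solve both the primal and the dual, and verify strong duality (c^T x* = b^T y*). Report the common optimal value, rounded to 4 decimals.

The standard primal-dual pair for 'max c^T x s.t. A x <= b, x >= 0' is:
  Dual:  min b^T y  s.t.  A^T y >= c,  y >= 0.

So the dual LP is:
  minimize  9y1 + 4y2 + 12y3
  subject to:
    y1 + 2y3 >= 2
    y2 + 2y3 >= 5
    y1, y2, y3 >= 0

Solving the primal: x* = (2, 4).
  primal value c^T x* = 24.
Solving the dual: y* = (0, 3, 1).
  dual value b^T y* = 24.
Strong duality: c^T x* = b^T y*. Confirmed.

24


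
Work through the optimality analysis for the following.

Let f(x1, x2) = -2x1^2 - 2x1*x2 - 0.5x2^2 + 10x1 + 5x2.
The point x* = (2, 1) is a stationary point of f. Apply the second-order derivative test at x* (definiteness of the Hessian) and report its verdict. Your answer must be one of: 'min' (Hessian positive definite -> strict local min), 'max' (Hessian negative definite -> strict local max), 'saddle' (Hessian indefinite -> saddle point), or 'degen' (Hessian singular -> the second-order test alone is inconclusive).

Compute the Hessian H = grad^2 f:
  H = [[-4, -2], [-2, -1]]
Verify stationarity: grad f(x*) = H x* + g = (0, 0).
Eigenvalues of H: -5, 0.
H has a zero eigenvalue (singular; negative semidefinite but not definite), so H is neither positive definite, negative definite, nor indefinite. The second-order test alone is inconclusive -> degen.
(Indeed, f is constant along the null direction of H through x*, so x* is not a strict local extremum.)

degen


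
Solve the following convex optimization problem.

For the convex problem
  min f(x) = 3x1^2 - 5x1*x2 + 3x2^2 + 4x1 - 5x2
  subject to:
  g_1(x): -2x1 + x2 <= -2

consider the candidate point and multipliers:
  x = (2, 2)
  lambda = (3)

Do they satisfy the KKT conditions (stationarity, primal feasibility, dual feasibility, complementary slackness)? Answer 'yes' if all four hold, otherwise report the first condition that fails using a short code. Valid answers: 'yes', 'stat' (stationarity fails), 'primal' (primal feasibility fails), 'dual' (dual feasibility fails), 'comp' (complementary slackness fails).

Gradient of f: grad f(x) = Q x + c = (6, -3)
Constraint values g_i(x) = a_i^T x - b_i:
  g_1((2, 2)) = 0
Stationarity residual: grad f(x) + sum_i lambda_i a_i = (0, 0)
  -> stationarity OK
Primal feasibility (all g_i <= 0): OK
Dual feasibility (all lambda_i >= 0): OK
Complementary slackness (lambda_i * g_i(x) = 0 for all i): OK

Verdict: yes, KKT holds.

yes


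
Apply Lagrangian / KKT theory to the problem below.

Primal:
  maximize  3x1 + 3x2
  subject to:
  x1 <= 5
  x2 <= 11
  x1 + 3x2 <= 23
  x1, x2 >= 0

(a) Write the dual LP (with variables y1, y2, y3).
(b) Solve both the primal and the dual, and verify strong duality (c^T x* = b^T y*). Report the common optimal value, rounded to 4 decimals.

The standard primal-dual pair for 'max c^T x s.t. A x <= b, x >= 0' is:
  Dual:  min b^T y  s.t.  A^T y >= c,  y >= 0.

So the dual LP is:
  minimize  5y1 + 11y2 + 23y3
  subject to:
    y1 + y3 >= 3
    y2 + 3y3 >= 3
    y1, y2, y3 >= 0

Solving the primal: x* = (5, 6).
  primal value c^T x* = 33.
Solving the dual: y* = (2, 0, 1).
  dual value b^T y* = 33.
Strong duality: c^T x* = b^T y*. Confirmed.

33


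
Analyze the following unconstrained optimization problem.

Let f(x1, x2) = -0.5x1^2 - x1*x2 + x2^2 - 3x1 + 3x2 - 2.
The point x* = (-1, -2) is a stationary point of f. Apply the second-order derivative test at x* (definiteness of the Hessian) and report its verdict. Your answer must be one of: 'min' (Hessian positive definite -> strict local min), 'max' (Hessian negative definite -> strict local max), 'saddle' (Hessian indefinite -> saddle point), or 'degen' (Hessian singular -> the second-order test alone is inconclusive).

Compute the Hessian H = grad^2 f:
  H = [[-1, -1], [-1, 2]]
Verify stationarity: grad f(x*) = H x* + g = (0, 0).
Eigenvalues of H: -1.3028, 2.3028.
Eigenvalues have mixed signs, so H is indefinite -> x* is a saddle point.

saddle


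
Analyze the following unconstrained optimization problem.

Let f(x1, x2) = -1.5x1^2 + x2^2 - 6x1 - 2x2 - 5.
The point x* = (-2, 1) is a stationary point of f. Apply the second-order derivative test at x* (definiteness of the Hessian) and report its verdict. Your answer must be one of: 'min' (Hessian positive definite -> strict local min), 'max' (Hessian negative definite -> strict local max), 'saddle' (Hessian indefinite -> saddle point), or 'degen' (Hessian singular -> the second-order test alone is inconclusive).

Compute the Hessian H = grad^2 f:
  H = [[-3, 0], [0, 2]]
Verify stationarity: grad f(x*) = H x* + g = (0, 0).
Eigenvalues of H: -3, 2.
Eigenvalues have mixed signs, so H is indefinite -> x* is a saddle point.

saddle


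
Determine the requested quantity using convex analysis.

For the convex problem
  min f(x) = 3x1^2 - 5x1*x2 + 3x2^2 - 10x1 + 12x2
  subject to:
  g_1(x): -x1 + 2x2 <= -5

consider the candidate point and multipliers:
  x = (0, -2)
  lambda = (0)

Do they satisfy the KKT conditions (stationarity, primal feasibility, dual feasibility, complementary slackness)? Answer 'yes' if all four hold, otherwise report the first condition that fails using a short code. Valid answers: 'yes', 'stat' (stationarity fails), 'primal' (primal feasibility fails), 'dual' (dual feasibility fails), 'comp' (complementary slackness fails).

Gradient of f: grad f(x) = Q x + c = (0, 0)
Constraint values g_i(x) = a_i^T x - b_i:
  g_1((0, -2)) = 1
Stationarity residual: grad f(x) + sum_i lambda_i a_i = (0, 0)
  -> stationarity OK
Primal feasibility (all g_i <= 0): FAILS
Dual feasibility (all lambda_i >= 0): OK
Complementary slackness (lambda_i * g_i(x) = 0 for all i): OK

Verdict: the first failing condition is primal_feasibility -> primal.

primal


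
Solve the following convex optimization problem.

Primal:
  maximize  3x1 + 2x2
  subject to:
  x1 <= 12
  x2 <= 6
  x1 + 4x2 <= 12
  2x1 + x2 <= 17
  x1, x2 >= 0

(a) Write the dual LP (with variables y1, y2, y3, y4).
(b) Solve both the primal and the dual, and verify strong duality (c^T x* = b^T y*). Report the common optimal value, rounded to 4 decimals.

The standard primal-dual pair for 'max c^T x s.t. A x <= b, x >= 0' is:
  Dual:  min b^T y  s.t.  A^T y >= c,  y >= 0.

So the dual LP is:
  minimize  12y1 + 6y2 + 12y3 + 17y4
  subject to:
    y1 + y3 + 2y4 >= 3
    y2 + 4y3 + y4 >= 2
    y1, y2, y3, y4 >= 0

Solving the primal: x* = (8, 1).
  primal value c^T x* = 26.
Solving the dual: y* = (0, 0, 0.1429, 1.4286).
  dual value b^T y* = 26.
Strong duality: c^T x* = b^T y*. Confirmed.

26


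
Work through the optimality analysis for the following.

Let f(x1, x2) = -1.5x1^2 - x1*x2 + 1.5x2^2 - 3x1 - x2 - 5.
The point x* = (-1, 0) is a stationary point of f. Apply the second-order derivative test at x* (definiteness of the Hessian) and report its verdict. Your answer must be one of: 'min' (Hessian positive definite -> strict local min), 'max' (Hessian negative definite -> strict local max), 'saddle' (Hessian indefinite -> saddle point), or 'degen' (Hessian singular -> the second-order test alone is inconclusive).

Compute the Hessian H = grad^2 f:
  H = [[-3, -1], [-1, 3]]
Verify stationarity: grad f(x*) = H x* + g = (0, 0).
Eigenvalues of H: -3.1623, 3.1623.
Eigenvalues have mixed signs, so H is indefinite -> x* is a saddle point.

saddle
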